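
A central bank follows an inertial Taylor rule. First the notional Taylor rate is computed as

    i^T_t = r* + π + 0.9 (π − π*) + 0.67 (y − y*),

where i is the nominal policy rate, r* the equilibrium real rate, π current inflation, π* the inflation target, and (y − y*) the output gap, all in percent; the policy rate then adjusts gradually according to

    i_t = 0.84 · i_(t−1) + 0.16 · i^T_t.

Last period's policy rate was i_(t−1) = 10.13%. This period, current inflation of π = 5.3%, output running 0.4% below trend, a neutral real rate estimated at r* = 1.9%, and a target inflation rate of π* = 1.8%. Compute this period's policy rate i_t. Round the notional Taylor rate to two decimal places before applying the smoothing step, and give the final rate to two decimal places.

10.12%

Output 0.4% below potential → (y − y*) = -0.4.
i^T_t = 1.9 + 5.3 + 0.9 × (5.3 − 1.8) + 0.67 × (-0.4)
   = 1.9 + 5.3 + 3.15 − 0.268 = 10.08
i_t = 0.84 × 10.13 + 0.16 × 10.08 = 8.5092 + 1.6128 = 10.12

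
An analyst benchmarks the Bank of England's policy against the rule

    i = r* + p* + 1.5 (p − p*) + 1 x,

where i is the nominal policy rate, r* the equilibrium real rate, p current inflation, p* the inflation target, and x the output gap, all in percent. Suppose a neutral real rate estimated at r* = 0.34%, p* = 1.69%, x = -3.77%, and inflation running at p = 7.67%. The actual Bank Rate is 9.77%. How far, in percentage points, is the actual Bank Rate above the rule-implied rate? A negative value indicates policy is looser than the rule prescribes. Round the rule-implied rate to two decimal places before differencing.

i = 0.34 + 1.69 + 1.5 × (7.67 − 1.69) + 1 × (-3.77)
   = 0.34 + 1.69 + 8.97 − 3.77 = 7.23
Deviation = 9.77 − 7.23 = 2.54 pp.

2.54 pp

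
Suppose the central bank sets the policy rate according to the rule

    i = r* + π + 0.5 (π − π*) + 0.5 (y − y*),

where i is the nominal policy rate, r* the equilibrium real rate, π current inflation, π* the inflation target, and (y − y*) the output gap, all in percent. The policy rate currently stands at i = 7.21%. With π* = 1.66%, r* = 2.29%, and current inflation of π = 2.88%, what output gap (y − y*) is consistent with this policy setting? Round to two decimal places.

2.86%

0.5 (y − y*) = 7.21 − 2.29 − 2.88 − 0.5 × (2.88 − 1.66) = 1.43
(y − y*) = 1.43 / 0.5 = 2.86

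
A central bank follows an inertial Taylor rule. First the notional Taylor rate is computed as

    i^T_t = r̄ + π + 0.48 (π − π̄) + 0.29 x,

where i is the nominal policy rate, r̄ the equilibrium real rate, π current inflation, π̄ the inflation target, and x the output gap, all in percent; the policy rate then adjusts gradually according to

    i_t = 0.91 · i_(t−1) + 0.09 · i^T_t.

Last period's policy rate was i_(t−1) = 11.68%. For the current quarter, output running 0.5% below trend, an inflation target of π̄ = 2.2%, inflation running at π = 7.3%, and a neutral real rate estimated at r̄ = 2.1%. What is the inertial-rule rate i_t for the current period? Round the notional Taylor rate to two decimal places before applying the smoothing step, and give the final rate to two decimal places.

11.68%

Output 0.5% below potential → x = -0.5.
i^T_t = 2.1 + 7.3 + 0.48 × (7.3 − 2.2) + 0.29 × (-0.5)
   = 2.1 + 7.3 + 2.448 − 0.145 = 11.70
i_t = 0.91 × 11.68 + 0.09 × 11.70 = 10.6288 + 1.053 = 11.68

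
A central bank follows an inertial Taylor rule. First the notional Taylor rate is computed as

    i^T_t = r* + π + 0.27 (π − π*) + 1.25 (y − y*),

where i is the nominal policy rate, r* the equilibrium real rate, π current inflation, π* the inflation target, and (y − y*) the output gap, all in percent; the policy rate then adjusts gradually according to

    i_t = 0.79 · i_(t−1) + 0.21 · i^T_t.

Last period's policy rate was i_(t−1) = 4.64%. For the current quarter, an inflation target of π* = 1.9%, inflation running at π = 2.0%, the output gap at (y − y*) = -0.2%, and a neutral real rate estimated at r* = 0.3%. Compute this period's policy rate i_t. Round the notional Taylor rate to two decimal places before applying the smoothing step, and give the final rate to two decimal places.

i^T_t = 0.3 + 2.0 + 0.27 × (2.0 − 1.9) + 1.25 × (-0.2)
   = 0.3 + 2 + 0.027 − 0.25 = 2.08
i_t = 0.79 × 4.64 + 0.21 × 2.08 = 3.6656 + 0.4368 = 4.10

4.10%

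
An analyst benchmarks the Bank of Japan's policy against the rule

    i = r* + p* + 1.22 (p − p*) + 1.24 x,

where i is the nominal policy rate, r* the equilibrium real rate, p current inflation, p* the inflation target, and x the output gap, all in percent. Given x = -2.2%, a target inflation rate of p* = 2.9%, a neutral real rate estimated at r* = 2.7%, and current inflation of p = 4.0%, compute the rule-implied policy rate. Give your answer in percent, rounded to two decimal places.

i = 2.7 + 2.9 + 1.22 × (4.0 − 2.9) + 1.24 × (-2.2)
   = 2.7 + 2.9 + 1.342 − 2.728 = 4.21

4.21%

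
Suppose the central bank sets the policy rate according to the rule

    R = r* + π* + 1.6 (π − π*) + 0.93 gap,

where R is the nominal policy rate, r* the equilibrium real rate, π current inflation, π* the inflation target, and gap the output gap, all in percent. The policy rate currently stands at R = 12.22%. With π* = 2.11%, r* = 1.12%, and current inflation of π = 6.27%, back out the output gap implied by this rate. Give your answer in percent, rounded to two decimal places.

2.51%

0.93 gap = 12.22 − 1.12 − 2.11 − 1.6 × (6.27 − 2.11) = 2.334
gap = 2.334 / 0.93 = 2.51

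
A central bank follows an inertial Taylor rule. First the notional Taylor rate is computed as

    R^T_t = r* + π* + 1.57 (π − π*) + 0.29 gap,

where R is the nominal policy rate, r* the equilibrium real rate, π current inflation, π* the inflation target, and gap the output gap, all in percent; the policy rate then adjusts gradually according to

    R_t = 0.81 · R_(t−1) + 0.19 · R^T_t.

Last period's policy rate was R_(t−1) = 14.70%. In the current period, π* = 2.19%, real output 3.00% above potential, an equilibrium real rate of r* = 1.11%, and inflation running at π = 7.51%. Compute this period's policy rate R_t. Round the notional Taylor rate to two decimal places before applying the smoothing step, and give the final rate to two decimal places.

Output 3.00% above potential → gap = 3.00.
R^T_t = 1.11 + 2.19 + 1.57 × (7.51 − 2.19) + 0.29 × 3.00
   = 1.11 + 2.19 + 8.3524 + 0.87 = 12.52
R_t = 0.81 × 14.70 + 0.19 × 12.52 = 11.907 + 2.3788 = 14.29

14.29%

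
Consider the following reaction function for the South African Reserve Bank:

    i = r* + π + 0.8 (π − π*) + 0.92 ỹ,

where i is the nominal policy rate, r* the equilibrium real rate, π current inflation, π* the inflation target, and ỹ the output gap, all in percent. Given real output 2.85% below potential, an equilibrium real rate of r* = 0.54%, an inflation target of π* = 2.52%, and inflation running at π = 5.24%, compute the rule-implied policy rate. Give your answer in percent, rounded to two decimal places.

5.33%

Output 2.85% below potential → ỹ = -2.85.
i = 0.54 + 5.24 + 0.8 × (5.24 − 2.52) + 0.92 × (-2.85)
   = 0.54 + 5.24 + 2.176 − 2.622 = 5.33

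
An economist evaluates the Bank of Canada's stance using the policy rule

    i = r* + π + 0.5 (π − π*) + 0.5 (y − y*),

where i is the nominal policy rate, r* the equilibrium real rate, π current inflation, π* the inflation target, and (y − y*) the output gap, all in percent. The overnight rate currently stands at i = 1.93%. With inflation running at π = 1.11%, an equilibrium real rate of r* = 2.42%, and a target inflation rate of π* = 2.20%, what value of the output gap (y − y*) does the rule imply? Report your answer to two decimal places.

0.5 (y − y*) = 1.93 − 2.42 − 1.11 − 0.5 × (1.11 − 2.20) = -1.055
(y − y*) = -1.055 / 0.5 = -2.11

-2.11%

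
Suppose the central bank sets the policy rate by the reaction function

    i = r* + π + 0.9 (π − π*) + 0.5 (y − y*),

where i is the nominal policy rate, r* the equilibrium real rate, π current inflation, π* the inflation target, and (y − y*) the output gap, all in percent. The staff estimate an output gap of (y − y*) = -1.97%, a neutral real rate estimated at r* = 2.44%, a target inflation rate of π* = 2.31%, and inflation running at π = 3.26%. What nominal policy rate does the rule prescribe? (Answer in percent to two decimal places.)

5.57%

i = 2.44 + 3.26 + 0.9 × (3.26 − 2.31) + 0.5 × (-1.97)
   = 2.44 + 3.26 + 0.855 − 0.985 = 5.57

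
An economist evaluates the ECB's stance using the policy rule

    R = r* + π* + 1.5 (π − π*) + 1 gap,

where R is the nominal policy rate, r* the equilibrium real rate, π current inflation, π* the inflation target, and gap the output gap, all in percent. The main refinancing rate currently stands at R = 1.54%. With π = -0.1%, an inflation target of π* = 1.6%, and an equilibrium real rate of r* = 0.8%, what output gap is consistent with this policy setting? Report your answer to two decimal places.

1 gap = 1.54 − 0.8 − 1.6 − 1.5 × ((-0.1) − 1.6) = 1.69
gap = 1.69 / 1 = 1.69

1.69%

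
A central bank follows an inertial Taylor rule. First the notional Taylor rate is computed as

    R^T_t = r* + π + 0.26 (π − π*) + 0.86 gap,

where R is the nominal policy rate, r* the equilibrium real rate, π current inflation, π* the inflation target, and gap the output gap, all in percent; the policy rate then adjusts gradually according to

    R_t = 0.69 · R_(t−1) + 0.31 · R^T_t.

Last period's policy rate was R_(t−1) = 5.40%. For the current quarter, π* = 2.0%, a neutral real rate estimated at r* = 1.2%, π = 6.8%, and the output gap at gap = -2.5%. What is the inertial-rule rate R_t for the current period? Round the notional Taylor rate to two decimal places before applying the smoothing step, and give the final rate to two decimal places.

R^T_t = 1.2 + 6.8 + 0.26 × (6.8 − 2.0) + 0.86 × (-2.5)
   = 1.2 + 6.8 + 1.248 − 2.15 = 7.10
R_t = 0.69 × 5.40 + 0.31 × 7.10 = 3.726 + 2.201 = 5.93

5.93%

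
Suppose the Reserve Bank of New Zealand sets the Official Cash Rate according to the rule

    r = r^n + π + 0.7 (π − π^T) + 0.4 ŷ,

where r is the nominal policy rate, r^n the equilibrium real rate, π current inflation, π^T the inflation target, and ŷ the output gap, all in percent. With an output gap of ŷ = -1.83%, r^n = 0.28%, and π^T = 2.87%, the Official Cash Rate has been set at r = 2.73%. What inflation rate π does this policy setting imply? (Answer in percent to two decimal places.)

Collecting π: r = r^n + (1 + 0.7) π − 0.7 π^T + 0.4 ŷ
1.7 π = 2.73 − 0.28 + 0.7 × 2.87 − 0.4 × (-1.83) = 5.191
π = 5.191 / 1.7 = 3.05

3.05%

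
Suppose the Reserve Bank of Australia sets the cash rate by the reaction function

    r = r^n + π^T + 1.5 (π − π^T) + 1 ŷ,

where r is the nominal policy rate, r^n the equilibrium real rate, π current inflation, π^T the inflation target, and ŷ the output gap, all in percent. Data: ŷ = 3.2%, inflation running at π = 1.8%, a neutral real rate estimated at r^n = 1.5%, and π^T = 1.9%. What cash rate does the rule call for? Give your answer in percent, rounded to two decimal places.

6.45%

r = 1.5 + 1.9 + 1.5 × (1.8 − 1.9) + 1 × 3.2
   = 1.5 + 1.9 − 0.15 + 3.2 = 6.45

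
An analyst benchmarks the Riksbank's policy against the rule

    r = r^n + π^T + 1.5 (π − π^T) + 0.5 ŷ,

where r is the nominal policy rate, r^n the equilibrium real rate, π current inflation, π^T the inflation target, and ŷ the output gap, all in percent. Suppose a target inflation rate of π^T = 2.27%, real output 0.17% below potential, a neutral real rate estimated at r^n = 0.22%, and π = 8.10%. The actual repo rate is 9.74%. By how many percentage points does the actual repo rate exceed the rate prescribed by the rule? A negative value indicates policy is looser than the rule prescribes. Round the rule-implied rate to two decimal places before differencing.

Output 0.17% below potential → ŷ = -0.17.
r = 0.22 + 2.27 + 1.5 × (8.10 − 2.27) + 0.5 × (-0.17)
   = 0.22 + 2.27 + 8.745 − 0.085 = 11.15
Deviation = 9.74 − 11.15 = -1.41 pp.

-1.41 pp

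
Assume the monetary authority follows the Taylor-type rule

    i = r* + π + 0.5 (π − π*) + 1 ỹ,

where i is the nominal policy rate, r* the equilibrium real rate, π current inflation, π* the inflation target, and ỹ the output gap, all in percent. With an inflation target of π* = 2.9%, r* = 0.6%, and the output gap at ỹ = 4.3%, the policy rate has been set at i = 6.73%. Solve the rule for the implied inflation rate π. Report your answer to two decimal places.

2.19%

Collecting π: i = r* + (1 + 0.5) π − 0.5 π* + 1 ỹ
1.5 π = 6.73 − 0.6 + 0.5 × 2.9 − 1 × 4.3 = 3.28
π = 3.28 / 1.5 = 2.19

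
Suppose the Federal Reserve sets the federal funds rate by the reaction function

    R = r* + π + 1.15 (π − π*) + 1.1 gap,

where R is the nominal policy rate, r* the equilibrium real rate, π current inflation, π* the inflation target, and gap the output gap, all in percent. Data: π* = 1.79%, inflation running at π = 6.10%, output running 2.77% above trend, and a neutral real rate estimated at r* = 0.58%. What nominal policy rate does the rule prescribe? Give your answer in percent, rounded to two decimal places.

Output 2.77% above potential → gap = 2.77.
R = 0.58 + 6.10 + 1.15 × (6.10 − 1.79) + 1.1 × 2.77
   = 0.58 + 6.1 + 4.9565 + 3.047 = 14.68

14.68%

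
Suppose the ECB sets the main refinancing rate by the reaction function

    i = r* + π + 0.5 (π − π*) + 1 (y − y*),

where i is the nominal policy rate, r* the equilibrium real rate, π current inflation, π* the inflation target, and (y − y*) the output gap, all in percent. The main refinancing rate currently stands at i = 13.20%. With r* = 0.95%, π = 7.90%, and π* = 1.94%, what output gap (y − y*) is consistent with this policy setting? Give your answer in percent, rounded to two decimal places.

1 (y − y*) = 13.20 − 0.95 − 7.90 − 0.5 × (7.90 − 1.94) = 1.37
(y − y*) = 1.37 / 1 = 1.37

1.37%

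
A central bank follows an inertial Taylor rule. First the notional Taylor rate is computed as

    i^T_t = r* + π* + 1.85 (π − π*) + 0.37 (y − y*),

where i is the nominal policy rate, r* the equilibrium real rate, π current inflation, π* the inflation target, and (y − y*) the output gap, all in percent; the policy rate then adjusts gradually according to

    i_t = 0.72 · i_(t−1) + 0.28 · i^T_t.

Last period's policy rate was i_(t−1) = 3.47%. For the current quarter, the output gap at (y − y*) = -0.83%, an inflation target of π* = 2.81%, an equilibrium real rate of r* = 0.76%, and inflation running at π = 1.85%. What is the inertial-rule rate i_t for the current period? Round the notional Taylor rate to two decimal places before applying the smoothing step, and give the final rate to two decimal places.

i^T_t = 0.76 + 2.81 + 1.85 × (1.85 − 2.81) + 0.37 × (-0.83)
   = 0.76 + 2.81 − 1.776 − 0.3071 = 1.49
i_t = 0.72 × 3.47 + 0.28 × 1.49 = 2.4984 + 0.4172 = 2.92

2.92%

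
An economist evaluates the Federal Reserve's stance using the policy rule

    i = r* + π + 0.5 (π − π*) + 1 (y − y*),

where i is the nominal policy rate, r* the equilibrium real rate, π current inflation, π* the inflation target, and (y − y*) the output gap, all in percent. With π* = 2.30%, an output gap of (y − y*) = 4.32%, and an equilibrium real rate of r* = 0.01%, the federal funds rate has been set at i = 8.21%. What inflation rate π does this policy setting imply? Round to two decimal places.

Collecting π: i = r* + (1 + 0.5) π − 0.5 π* + 1 (y − y*)
1.5 π = 8.21 − 0.01 + 0.5 × 2.30 − 1 × 4.32 = 5.03
π = 5.03 / 1.5 = 3.35

3.35%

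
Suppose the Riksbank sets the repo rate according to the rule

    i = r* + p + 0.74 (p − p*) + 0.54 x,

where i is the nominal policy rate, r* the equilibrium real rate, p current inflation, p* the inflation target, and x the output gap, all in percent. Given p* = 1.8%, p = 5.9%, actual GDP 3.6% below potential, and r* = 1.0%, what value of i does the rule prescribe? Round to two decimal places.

7.99%

Output 3.6% below potential → x = -3.6.
i = 1.0 + 5.9 + 0.74 × (5.9 − 1.8) + 0.54 × (-3.6)
   = 1.0 + 5.9 + 3.034 − 1.944 = 7.99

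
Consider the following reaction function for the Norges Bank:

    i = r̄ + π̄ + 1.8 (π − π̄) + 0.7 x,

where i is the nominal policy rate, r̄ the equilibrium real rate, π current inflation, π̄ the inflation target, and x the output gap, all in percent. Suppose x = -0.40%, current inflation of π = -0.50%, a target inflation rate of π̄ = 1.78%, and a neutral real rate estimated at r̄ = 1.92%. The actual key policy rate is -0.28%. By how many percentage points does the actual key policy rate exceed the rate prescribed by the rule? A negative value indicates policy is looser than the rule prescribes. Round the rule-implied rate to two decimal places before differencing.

i = 1.92 + 1.78 + 1.8 × (-0.50 − 1.78) + 0.7 × (-0.40)
   = 1.92 + 1.78 − 4.104 − 0.28 = -0.68
Deviation = -0.28 − (-0.68) = 0.40 pp.

0.40 pp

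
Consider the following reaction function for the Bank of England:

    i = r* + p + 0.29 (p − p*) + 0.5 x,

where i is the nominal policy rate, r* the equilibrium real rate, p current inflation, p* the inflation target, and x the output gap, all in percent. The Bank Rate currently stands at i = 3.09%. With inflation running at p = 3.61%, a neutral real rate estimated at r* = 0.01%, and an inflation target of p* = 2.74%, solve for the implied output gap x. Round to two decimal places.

-1.56%

0.5 x = 3.09 − 0.01 − 3.61 − 0.29 × (3.61 − 2.74) = -0.7823
x = -0.7823 / 0.5 = -1.56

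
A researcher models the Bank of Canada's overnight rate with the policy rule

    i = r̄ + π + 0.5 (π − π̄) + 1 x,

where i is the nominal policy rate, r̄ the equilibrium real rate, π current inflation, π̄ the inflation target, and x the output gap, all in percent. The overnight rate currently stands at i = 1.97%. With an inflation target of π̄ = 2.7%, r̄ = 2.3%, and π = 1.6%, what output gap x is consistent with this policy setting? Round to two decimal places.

-1.38%

1 x = 1.97 − 2.3 − 1.6 − 0.5 × (1.6 − 2.7) = -1.38
x = -1.38 / 1 = -1.38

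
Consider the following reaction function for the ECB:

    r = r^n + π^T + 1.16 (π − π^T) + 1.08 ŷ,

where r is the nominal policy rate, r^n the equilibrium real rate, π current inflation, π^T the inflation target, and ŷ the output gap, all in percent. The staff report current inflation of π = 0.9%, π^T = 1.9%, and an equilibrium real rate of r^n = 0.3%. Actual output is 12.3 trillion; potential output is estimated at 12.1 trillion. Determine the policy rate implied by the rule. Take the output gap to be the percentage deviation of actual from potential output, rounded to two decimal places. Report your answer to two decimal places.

Output gap = 100 × (12.3 − 12.1) / 12.1 = 1.65%.
r = 0.30 + 1.90 + 1.16 × (0.90 − 1.90) + 1.08 × 1.65
   = 0.30 + 1.9 − 1.16 + 1.782 = 2.82

2.82%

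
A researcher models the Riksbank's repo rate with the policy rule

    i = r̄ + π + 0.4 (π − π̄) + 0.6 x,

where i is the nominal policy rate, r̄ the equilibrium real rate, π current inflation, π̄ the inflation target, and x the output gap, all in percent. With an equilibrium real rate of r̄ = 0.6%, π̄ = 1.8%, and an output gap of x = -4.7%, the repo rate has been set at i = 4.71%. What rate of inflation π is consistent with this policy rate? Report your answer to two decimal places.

5.46%

Collecting π: i = r̄ + (1 + 0.4) π − 0.4 π̄ + 0.6 x
1.4 π = 4.71 − 0.6 + 0.4 × 1.8 − 0.6 × (-4.7) = 7.65
π = 7.65 / 1.4 = 5.46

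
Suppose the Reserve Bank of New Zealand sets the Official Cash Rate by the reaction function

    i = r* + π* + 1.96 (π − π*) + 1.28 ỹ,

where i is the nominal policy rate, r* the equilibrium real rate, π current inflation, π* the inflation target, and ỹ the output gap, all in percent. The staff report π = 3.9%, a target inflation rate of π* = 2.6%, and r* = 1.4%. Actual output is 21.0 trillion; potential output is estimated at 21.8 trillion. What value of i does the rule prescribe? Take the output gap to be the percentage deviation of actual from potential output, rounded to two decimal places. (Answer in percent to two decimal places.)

1.85%

Output gap = 100 × (21.0 − 21.8) / 21.8 = -3.67%.
i = 1.40 + 2.60 + 1.96 × (3.90 − 2.60) + 1.28 × (-3.67)
   = 1.40 + 2.6 + 2.548 − 4.6976 = 1.85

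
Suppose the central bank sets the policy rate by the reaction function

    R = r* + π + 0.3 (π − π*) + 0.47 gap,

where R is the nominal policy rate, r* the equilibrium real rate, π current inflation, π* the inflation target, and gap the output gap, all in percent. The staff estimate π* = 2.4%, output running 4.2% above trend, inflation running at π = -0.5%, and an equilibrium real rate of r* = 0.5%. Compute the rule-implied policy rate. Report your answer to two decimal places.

Output 4.2% above potential → gap = 4.2.
R = 0.5 + (-0.5) + 0.3 × (-0.5 − 2.4) + 0.47 × 4.2
   = 0.5 − 0.5 − 0.87 + 1.974 = 1.10

1.10%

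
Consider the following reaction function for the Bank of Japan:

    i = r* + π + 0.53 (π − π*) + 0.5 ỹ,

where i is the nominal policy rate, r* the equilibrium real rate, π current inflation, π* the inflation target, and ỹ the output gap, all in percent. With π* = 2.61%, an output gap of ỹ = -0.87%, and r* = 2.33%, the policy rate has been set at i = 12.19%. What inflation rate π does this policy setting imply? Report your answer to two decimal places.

7.63%

Collecting π: i = r* + (1 + 0.53) π − 0.53 π* + 0.5 ỹ
1.53 π = 12.19 − 2.33 + 0.53 × 2.61 − 0.5 × (-0.87) = 11.6783
π = 11.6783 / 1.53 = 7.63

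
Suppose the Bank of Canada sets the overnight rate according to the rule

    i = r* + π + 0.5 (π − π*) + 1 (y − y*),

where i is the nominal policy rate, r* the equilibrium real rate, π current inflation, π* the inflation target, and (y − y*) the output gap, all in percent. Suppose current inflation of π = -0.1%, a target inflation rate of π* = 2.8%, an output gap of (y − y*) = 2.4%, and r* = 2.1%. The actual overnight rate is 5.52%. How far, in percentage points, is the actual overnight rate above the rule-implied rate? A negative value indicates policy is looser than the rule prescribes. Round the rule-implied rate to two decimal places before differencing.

i = 2.1 + (-0.1) + 0.5 × (-0.1 − 2.8) + 1 × 2.4
   = 2.1 − 0.1 − 1.45 + 2.4 = 2.95
Deviation = 5.52 − 2.95 = 2.57 pp.

2.57 pp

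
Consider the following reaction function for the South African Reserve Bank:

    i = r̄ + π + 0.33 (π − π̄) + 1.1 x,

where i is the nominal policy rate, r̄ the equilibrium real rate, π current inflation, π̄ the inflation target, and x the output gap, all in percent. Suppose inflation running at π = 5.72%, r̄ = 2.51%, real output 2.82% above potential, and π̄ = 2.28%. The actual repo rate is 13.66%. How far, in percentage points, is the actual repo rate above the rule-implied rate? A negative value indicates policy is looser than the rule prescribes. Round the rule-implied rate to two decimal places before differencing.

Output 2.82% above potential → x = 2.82.
i = 2.51 + 5.72 + 0.33 × (5.72 − 2.28) + 1.1 × 2.82
   = 2.51 + 5.72 + 1.1352 + 3.102 = 12.47
Deviation = 13.66 − 12.47 = 1.19 pp.

1.19 pp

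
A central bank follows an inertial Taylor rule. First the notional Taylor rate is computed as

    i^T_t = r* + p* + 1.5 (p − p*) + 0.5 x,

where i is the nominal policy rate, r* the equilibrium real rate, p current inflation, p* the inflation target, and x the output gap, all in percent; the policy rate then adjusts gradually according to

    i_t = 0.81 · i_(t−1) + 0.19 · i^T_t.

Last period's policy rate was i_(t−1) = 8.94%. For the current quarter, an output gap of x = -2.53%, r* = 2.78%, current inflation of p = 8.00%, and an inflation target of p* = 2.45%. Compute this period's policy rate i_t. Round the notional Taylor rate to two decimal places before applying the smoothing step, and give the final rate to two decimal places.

9.58%

i^T_t = 2.78 + 2.45 + 1.5 × (8.00 − 2.45) + 0.5 × (-2.53)
   = 2.78 + 2.45 + 8.325 − 1.265 = 12.29
i_t = 0.81 × 8.94 + 0.19 × 12.29 = 7.2414 + 2.3351 = 9.58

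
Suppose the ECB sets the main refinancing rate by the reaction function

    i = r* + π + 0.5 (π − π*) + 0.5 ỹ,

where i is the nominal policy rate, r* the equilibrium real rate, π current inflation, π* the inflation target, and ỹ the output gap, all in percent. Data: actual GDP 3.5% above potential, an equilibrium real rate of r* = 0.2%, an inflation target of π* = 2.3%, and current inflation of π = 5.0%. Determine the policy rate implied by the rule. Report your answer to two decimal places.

Output 3.5% above potential → ỹ = 3.5.
i = 0.2 + 5.0 + 0.5 × (5.0 − 2.3) + 0.5 × 3.5
   = 0.2 + 5 + 1.35 + 1.75 = 8.30

8.30%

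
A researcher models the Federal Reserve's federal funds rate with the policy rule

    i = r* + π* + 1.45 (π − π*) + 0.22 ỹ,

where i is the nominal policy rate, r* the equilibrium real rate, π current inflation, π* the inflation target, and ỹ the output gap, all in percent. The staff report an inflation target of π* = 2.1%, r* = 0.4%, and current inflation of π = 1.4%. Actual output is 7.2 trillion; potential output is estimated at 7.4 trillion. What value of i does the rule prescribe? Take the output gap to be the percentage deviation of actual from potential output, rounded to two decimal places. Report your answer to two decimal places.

0.89%

Output gap = 100 × (7.2 − 7.4) / 7.4 = -2.70%.
i = 0.40 + 2.10 + 1.45 × (1.40 − 2.10) + 0.22 × (-2.70)
   = 0.40 + 2.1 − 1.015 − 0.594 = 0.89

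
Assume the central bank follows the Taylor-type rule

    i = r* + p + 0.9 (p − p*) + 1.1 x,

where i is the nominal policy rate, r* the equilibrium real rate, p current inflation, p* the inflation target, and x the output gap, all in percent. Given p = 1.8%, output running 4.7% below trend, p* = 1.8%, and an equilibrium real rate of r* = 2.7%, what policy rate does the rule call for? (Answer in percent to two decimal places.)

Output 4.7% below potential → x = -4.7.
i = 2.7 + 1.8 + 0.9 × (1.8 − 1.8) + 1.1 × (-4.7)
   = 2.7 + 1.8 + 0 − 5.17 = -0.67

-0.67%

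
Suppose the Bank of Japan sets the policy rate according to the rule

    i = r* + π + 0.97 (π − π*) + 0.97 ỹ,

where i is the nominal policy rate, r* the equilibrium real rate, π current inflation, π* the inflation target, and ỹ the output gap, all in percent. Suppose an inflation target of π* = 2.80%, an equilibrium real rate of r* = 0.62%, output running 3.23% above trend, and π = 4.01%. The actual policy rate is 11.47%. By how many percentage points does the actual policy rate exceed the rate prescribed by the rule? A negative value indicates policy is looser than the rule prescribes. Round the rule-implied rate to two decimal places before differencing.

Output 3.23% above potential → ỹ = 3.23.
i = 0.62 + 4.01 + 0.97 × (4.01 − 2.80) + 0.97 × 3.23
   = 0.62 + 4.01 + 1.1737 + 3.1331 = 8.94
Deviation = 11.47 − 8.94 = 2.53 pp.

2.53 pp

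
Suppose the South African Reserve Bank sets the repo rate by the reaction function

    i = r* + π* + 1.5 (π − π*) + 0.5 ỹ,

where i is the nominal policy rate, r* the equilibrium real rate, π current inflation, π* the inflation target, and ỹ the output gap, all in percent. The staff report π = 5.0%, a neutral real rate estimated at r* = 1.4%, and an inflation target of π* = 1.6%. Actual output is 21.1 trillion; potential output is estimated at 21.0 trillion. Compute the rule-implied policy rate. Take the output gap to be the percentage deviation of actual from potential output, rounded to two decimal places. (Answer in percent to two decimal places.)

8.34%

Output gap = 100 × (21.1 − 21.0) / 21.0 = 0.48%.
i = 1.40 + 1.60 + 1.5 × (5.00 − 1.60) + 0.5 × 0.48
   = 1.40 + 1.6 + 5.1 + 0.24 = 8.34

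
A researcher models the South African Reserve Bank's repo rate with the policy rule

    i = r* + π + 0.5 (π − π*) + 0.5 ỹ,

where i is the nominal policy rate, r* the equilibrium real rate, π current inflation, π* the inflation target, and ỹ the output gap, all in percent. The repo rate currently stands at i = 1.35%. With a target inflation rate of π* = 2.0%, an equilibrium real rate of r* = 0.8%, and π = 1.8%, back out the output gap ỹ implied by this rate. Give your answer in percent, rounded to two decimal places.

0.5 ỹ = 1.35 − 0.8 − 1.8 − 0.5 × (1.8 − 2.0) = -1.15
ỹ = -1.15 / 0.5 = -2.30

-2.30%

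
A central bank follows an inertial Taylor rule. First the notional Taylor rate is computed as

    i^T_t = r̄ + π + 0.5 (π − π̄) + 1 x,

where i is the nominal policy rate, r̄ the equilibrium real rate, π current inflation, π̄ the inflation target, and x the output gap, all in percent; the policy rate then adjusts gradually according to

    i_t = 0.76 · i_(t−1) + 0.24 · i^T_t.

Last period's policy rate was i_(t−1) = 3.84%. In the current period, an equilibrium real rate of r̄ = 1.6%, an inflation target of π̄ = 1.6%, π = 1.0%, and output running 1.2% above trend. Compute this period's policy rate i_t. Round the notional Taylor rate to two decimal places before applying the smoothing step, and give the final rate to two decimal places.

Output 1.2% above potential → x = 1.2.
i^T_t = 1.6 + 1.0 + 0.5 × (1.0 − 1.6) + 1 × 1.2
   = 1.6 + 1 − 0.3 + 1.2 = 3.50
i_t = 0.76 × 3.84 + 0.24 × 3.50 = 2.9184 + 0.84 = 3.76

3.76%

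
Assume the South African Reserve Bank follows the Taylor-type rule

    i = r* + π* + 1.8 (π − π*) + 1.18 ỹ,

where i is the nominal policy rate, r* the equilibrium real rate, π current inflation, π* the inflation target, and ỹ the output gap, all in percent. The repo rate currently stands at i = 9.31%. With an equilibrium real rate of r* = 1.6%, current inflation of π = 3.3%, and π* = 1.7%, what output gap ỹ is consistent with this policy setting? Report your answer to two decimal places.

2.65%

1.18 ỹ = 9.31 − 1.6 − 1.7 − 1.8 × (3.3 − 1.7) = 3.13
ỹ = 3.13 / 1.18 = 2.65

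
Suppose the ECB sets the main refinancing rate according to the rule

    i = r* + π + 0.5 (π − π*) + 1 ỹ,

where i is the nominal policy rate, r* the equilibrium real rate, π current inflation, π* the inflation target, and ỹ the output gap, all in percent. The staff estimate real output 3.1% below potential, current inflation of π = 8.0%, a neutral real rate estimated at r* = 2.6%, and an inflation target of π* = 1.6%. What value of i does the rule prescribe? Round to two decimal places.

Output 3.1% below potential → ỹ = -3.1.
i = 2.6 + 8.0 + 0.5 × (8.0 − 1.6) + 1 × (-3.1)
   = 2.6 + 8 + 3.2 − 3.1 = 10.70

10.70%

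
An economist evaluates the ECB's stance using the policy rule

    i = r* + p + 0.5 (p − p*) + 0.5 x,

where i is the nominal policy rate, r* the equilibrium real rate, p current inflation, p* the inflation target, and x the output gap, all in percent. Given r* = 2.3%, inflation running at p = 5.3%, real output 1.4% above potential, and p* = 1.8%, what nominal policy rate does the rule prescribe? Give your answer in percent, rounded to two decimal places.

Output 1.4% above potential → x = 1.4.
i = 2.3 + 5.3 + 0.5 × (5.3 − 1.8) + 0.5 × 1.4
   = 2.3 + 5.3 + 1.75 + 0.7 = 10.05

10.05%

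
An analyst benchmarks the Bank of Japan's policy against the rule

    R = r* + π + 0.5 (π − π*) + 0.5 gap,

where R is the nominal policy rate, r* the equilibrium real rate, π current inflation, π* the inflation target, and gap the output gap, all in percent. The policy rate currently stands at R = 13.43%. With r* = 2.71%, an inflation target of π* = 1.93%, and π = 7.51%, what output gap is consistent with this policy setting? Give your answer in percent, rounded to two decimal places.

0.5 gap = 13.43 − 2.71 − 7.51 − 0.5 × (7.51 − 1.93) = 0.42
gap = 0.42 / 0.5 = 0.84

0.84%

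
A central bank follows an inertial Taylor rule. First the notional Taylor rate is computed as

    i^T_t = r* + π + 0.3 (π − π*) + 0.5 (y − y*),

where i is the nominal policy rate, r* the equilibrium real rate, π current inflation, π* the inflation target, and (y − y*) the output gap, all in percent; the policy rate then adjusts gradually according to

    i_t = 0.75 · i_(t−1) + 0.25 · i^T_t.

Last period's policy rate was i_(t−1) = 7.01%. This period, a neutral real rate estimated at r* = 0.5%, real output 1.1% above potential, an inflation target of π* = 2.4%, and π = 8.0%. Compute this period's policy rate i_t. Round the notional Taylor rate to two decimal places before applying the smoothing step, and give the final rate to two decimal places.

7.94%

Output 1.1% above potential → (y − y*) = 1.1.
i^T_t = 0.5 + 8.0 + 0.3 × (8.0 − 2.4) + 0.5 × 1.1
   = 0.5 + 8 + 1.68 + 0.55 = 10.73
i_t = 0.75 × 7.01 + 0.25 × 10.73 = 5.2575 + 2.6825 = 7.94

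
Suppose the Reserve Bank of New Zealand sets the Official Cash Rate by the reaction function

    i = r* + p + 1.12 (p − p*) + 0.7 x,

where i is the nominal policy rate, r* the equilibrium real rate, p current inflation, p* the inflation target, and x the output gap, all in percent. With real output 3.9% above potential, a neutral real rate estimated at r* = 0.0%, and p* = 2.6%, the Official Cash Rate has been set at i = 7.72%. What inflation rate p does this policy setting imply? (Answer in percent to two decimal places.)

Output 3.9% above potential → x = 3.9.
Collecting p: i = r* + (1 + 1.12) p − 1.12 p* + 0.7 x
2.12 p = 7.72 − 0.0 + 1.12 × 2.6 − 0.7 × 3.9 = 7.902
p = 7.902 / 2.12 = 3.73

3.73%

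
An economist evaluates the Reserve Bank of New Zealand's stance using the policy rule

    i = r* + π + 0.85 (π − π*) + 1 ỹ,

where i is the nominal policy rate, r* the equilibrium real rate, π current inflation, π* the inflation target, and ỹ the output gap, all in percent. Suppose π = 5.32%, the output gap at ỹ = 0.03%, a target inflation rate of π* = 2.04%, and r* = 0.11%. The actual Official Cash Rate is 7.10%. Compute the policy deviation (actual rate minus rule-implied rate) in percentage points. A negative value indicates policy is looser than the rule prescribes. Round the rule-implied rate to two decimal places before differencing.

i = 0.11 + 5.32 + 0.85 × (5.32 − 2.04) + 1 × 0.03
   = 0.11 + 5.32 + 2.788 + 0.03 = 8.25
Deviation = 7.10 − 8.25 = -1.15 pp.

-1.15 pp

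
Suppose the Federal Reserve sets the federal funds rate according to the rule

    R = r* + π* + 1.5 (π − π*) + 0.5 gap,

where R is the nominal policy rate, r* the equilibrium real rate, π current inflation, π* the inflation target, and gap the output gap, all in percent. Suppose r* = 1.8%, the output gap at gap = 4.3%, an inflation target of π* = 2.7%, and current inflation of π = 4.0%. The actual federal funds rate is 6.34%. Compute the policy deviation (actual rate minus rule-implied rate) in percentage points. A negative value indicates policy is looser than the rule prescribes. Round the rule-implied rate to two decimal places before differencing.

R = 1.8 + 2.7 + 1.5 × (4.0 − 2.7) + 0.5 × 4.3
   = 1.8 + 2.7 + 1.95 + 2.15 = 8.60
Deviation = 6.34 − 8.60 = -2.26 pp.

-2.26 pp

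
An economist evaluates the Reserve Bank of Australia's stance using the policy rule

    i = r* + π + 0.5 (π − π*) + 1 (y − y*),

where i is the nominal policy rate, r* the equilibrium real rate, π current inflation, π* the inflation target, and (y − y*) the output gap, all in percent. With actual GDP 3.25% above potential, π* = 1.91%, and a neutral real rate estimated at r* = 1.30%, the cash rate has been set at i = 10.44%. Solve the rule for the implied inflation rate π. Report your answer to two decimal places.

Output 3.25% above potential → (y − y*) = 3.25.
Collecting π: i = r* + (1 + 0.5) π − 0.5 π* + 1 (y − y*)
1.5 π = 10.44 − 1.30 + 0.5 × 1.91 − 1 × 3.25 = 6.845
π = 6.845 / 1.5 = 4.56

4.56%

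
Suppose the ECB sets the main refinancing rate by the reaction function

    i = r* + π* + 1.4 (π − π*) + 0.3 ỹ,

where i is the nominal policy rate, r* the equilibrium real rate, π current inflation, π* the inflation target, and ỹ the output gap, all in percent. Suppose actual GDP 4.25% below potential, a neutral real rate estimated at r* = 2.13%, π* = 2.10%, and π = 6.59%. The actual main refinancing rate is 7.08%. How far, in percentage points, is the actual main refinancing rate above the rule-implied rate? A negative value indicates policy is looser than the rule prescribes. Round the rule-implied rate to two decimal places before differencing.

-2.16 pp

Output 4.25% below potential → ỹ = -4.25.
i = 2.13 + 2.10 + 1.4 × (6.59 − 2.10) + 0.3 × (-4.25)
   = 2.13 + 2.1 + 6.286 − 1.275 = 9.24
Deviation = 7.08 − 9.24 = -2.16 pp.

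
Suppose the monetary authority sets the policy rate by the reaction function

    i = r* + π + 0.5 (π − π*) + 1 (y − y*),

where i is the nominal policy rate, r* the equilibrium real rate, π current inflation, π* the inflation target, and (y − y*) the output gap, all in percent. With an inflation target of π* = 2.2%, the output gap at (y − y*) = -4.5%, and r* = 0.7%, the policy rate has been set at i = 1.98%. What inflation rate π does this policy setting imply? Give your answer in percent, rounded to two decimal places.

4.59%

Collecting π: i = r* + (1 + 0.5) π − 0.5 π* + 1 (y − y*)
1.5 π = 1.98 − 0.7 + 0.5 × 2.2 − 1 × (-4.5) = 6.88
π = 6.88 / 1.5 = 4.59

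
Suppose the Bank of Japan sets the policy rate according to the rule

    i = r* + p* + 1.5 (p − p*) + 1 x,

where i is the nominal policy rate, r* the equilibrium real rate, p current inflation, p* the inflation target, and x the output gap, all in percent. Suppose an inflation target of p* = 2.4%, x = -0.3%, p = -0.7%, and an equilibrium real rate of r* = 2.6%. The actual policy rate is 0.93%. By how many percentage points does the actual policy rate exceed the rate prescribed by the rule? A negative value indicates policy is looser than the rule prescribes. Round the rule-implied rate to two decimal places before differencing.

0.88 pp

i = 2.6 + 2.4 + 1.5 × (-0.7 − 2.4) + 1 × (-0.3)
   = 2.6 + 2.4 − 4.65 − 0.3 = 0.05
Deviation = 0.93 − 0.05 = 0.88 pp.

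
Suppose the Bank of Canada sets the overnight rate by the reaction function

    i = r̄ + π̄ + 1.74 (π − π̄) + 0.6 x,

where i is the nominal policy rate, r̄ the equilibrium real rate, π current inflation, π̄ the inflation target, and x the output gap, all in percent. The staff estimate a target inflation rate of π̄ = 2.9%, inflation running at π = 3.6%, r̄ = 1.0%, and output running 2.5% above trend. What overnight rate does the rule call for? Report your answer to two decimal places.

6.62%

Output 2.5% above potential → x = 2.5.
i = 1.0 + 2.9 + 1.74 × (3.6 − 2.9) + 0.6 × 2.5
   = 1.0 + 2.9 + 1.218 + 1.5 = 6.62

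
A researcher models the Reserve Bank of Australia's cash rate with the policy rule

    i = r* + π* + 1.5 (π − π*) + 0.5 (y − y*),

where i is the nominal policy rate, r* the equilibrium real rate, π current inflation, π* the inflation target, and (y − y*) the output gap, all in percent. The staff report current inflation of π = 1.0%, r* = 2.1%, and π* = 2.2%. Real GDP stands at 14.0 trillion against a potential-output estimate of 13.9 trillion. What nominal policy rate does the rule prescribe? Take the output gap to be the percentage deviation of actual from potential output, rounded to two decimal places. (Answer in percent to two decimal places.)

2.86%

Output gap = 100 × (14.0 − 13.9) / 13.9 = 0.72%.
i = 2.10 + 2.20 + 1.5 × (1.00 − 2.20) + 0.5 × 0.72
   = 2.10 + 2.2 − 1.8 + 0.36 = 2.86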